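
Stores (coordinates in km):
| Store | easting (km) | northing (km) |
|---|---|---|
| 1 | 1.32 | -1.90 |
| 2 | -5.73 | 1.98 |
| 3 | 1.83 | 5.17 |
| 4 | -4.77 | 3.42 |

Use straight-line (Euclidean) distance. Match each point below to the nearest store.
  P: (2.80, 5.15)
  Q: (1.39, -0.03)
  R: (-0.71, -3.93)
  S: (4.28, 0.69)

P→3; Q→1; R→1; S→1

P at (2.80, 5.15):
  1: 7.204 km
  2: 9.100 km
  3: 0.970 km
  4: 7.765 km
  → nearest: 3 (0.970 km)
Q at (1.39, -0.03):
  1: 1.871 km
  2: 7.398 km
  3: 5.219 km
  4: 7.060 km
  → nearest: 1 (1.871 km)
R at (-0.71, -3.93):
  1: 2.871 km
  2: 7.754 km
  3: 9.448 km
  4: 8.397 km
  → nearest: 1 (2.871 km)
S at (4.28, 0.69):
  1: 3.933 km
  2: 10.093 km
  3: 5.106 km
  4: 9.453 km
  → nearest: 1 (3.933 km)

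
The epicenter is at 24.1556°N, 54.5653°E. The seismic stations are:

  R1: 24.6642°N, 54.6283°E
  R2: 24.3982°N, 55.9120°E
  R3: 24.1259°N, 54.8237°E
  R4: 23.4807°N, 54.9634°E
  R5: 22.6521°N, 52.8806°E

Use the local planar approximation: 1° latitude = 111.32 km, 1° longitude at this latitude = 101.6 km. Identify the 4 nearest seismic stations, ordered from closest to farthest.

Distances from 24.1556°N, 54.5653°E:
R1: 56.9780 km
R2: 139.4645 km
R3: 26.4608 km
R4: 85.3256 km
R5: 239.3955 km
Sorted: R3 (26.4608 km) < R1 (56.9780 km) < R4 (85.3256 km) < R2 (139.4645 km) < R5 (239.3955 km)

R3, R1, R4, R2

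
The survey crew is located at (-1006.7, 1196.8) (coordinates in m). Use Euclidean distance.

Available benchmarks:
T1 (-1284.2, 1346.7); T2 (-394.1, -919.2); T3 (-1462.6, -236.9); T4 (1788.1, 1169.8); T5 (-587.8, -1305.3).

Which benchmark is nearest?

Distances from (-1006.7, 1196.8):
T1: √((-277.5)² + (149.9)²) = √(77006.250 + 22470.010) = 315.4 m
T2: √((612.6)² + (-2116.0)²) = √(375278.760 + 4477456.000) = 2202.9 m
T3: √((-455.9)² + (-1433.7)²) = √(207844.810 + 2055495.690) = 1504.4 m
T4: √((2794.8)² + (-27.0)²) = √(7810907.040 + 729.000) = 2794.9 m
T5: √((418.9)² + (-2502.1)²) = √(175477.210 + 6260504.410) = 2536.9 m
Minimum: T1 at 315.4 m.

T1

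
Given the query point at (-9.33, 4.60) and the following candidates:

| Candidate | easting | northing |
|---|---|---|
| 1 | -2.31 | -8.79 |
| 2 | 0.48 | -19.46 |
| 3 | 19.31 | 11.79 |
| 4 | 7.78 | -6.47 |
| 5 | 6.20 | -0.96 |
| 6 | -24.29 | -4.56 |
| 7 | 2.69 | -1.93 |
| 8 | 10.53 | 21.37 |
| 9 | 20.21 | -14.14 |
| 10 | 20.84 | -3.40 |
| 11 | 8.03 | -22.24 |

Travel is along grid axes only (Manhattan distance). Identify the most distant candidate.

9

Distances from (-9.33, 4.60):
1: |7.02| + |-13.39| = 7.02 + 13.39 = 20.41
2: |9.81| + |-24.06| = 9.81 + 24.06 = 33.87
3: |28.64| + |7.19| = 28.64 + 7.19 = 35.83
4: |17.11| + |-11.07| = 17.11 + 11.07 = 28.18
5: |15.53| + |-5.56| = 15.53 + 5.56 = 21.09
6: |-14.96| + |-9.16| = 14.96 + 9.16 = 24.12
7: |12.02| + |-6.53| = 12.02 + 6.53 = 18.55
8: |19.86| + |16.77| = 19.86 + 16.77 = 36.63
9: |29.54| + |-18.74| = 29.54 + 18.74 = 48.28
10: |30.17| + |-8.00| = 30.17 + 8.00 = 38.17
11: |17.36| + |-26.84| = 17.36 + 26.84 = 44.20
Maximum: 9 at 48.28.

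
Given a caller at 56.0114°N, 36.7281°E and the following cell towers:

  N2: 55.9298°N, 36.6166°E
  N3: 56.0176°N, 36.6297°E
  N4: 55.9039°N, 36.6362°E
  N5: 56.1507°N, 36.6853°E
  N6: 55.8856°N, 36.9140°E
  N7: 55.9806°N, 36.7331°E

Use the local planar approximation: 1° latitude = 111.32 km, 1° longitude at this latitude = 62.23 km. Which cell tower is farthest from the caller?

Distances from 56.0114°N, 36.7281°E:
N2: √((-0.0816·111.32)² + (-0.1115·62.23)²) = √(82.513824 + 48.144794) = 11.4306 km
N3: √((0.0062·111.32)² + (-0.0984·62.23)²) = √(0.476354 + 37.496419) = 6.1622 km
N4: √((-0.1075·111.32)² + (-0.0919·62.23)²) = √(143.206696 + 32.706240) = 13.2632 km
N5: √((0.1393·111.32)² + (-0.0428·62.23)²) = √(240.463203 + 7.093934) = 15.7339 km
N6: √((-0.1258·111.32)² + (0.1859·62.23)²) = √(196.113584 + 133.831511) = 18.1644 km
N7: √((-0.0308·111.32)² + (0.0050·62.23)²) = √(11.755682 + 0.096814) = 3.4427 km
Maximum: N6 at 18.1644 km.

N6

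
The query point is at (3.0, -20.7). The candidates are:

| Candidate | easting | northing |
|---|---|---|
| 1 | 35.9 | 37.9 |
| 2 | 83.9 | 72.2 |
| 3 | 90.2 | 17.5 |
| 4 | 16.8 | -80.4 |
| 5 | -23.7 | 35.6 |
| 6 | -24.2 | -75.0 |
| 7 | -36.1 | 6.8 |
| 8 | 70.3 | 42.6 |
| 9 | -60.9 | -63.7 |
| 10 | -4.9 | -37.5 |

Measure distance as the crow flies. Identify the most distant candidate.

2

Distances from (3.0, -20.7):
1: √((32.9)² + (58.6)²) = √(1082.410 + 3433.960) = 67.2
2: √((80.9)² + (92.9)²) = √(6544.810 + 8630.410) = 123.2
3: √((87.2)² + (38.2)²) = √(7603.840 + 1459.240) = 95.2
4: √((13.8)² + (-59.7)²) = √(190.440 + 3564.090) = 61.3
5: √((-26.7)² + (56.3)²) = √(712.890 + 3169.690) = 62.3
6: √((-27.2)² + (-54.3)²) = √(739.840 + 2948.490) = 60.7
7: √((-39.1)² + (27.5)²) = √(1528.810 + 756.250) = 47.8
8: √((67.3)² + (63.3)²) = √(4529.290 + 4006.890) = 92.4
9: √((-63.9)² + (-43.0)²) = √(4083.210 + 1849.000) = 77.0
10: √((-7.9)² + (-16.8)²) = √(62.410 + 282.240) = 18.6
Maximum: 2 at 123.2.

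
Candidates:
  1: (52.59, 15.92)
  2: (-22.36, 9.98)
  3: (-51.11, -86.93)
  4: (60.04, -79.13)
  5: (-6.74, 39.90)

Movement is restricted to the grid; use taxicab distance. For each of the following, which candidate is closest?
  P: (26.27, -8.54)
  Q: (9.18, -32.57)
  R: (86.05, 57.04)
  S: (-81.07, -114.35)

P at (26.27, -8.54):
  1: 50.78
  2: 67.15
  3: 155.77
  4: 104.36
  5: 81.45
  → nearest: 1 (50.78)
Q at (9.18, -32.57):
  1: 91.90
  2: 74.09
  3: 114.65
  4: 97.42
  5: 88.39
  → nearest: 2 (74.09)
R at (86.05, 57.04):
  1: 74.58
  2: 155.47
  3: 281.13
  4: 162.18
  5: 109.93
  → nearest: 1 (74.58)
S at (-81.07, -114.35):
  1: 263.93
  2: 183.04
  3: 57.38
  4: 176.33
  5: 228.58
  → nearest: 3 (57.38)

P→1; Q→2; R→1; S→3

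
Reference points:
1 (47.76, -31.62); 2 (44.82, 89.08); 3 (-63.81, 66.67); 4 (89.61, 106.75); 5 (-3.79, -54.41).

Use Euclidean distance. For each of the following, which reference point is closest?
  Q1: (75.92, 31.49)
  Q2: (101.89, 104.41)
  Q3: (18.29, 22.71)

Q1 at (75.92, 31.49):
  1: 69.11
  2: 65.45
  3: 144.09
  4: 76.49
  5: 117.19
  → nearest: 2 (65.45)
Q2 at (101.89, 104.41):
  1: 146.40
  2: 59.09
  3: 169.94
  4: 12.50
  5: 190.77
  → nearest: 4 (12.50)
Q3 at (18.29, 22.71):
  1: 61.81
  2: 71.48
  3: 93.13
  4: 110.22
  5: 80.22
  → nearest: 1 (61.81)

Q1→2; Q2→4; Q3→1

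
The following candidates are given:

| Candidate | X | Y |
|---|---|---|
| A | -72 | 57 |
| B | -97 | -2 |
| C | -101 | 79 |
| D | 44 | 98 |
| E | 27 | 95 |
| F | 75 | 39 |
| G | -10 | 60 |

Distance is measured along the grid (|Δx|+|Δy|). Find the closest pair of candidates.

D and E

Pairwise distances:
D–E: |-17| + |-3| = 17 + 3 = 20
A–C: |-29| + |22| = 29 + 22 = 51
A–G: |62| + |3| = 62 + 3 = 65
E–G: |-37| + |-35| = 37 + 35 = 72
A–B: |-25| + |-59| = 25 + 59 = 84
B–C: |-4| + |81| = 4 + 81 = 85
D–F: |31| + |-59| = 31 + 59 = 90
D–G: |-54| + |-38| = 54 + 38 = 92
E–F: |48| + |-56| = 48 + 56 = 104
F–G: |-85| + |21| = 85 + 21 = 106
C–G: |91| + |-19| = 91 + 19 = 110
A–E: |99| + |38| = 99 + 38 = 137
C–E: |128| + |16| = 128 + 16 = 144
B–G: |87| + |62| = 87 + 62 = 149
A–D: |116| + |41| = 116 + 41 = 157
C–D: |145| + |19| = 145 + 19 = 164
A–F: |147| + |-18| = 147 + 18 = 165
B–F: |172| + |41| = 172 + 41 = 213
C–F: |176| + |-40| = 176 + 40 = 216
B–E: |124| + |97| = 124 + 97 = 221
B–D: |141| + |100| = 141 + 100 = 241
Closest pair: D–E at 20.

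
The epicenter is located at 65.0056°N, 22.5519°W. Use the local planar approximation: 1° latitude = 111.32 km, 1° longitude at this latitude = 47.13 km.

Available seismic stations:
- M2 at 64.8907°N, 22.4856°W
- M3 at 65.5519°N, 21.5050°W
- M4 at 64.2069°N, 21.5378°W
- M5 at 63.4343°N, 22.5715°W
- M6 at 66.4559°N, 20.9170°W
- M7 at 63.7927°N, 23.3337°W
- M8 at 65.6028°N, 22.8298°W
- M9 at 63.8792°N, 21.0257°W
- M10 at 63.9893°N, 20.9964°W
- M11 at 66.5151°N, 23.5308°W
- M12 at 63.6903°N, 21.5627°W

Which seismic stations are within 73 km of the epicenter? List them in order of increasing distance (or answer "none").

Distances from 65.0056°N, 22.5519°W:
M2: 13.1668 km
M3: 78.3124 km
M4: 100.9432 km
M5: 174.9196 km
M6: 178.8922 km
M7: 139.9573 km
M8: 67.7582 km
M9: 144.5571 km
M10: 134.8105 km
M11: 174.2559 km
M12: 153.6623 km
Threshold 73 km: M2 (13.1668 km), M8 (67.7582 km) are within range.

M2, M8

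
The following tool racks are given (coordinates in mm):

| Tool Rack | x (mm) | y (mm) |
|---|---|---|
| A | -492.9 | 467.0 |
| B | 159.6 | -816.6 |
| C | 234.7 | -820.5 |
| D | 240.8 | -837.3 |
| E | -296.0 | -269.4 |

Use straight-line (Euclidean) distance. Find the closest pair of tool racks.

Pairwise distances:
A–B: 1439.9 mm
A–C: 1478.9 mm
A–D: 1496.5 mm
A–E: 762.3 mm
B–C: 75.2 mm
B–D: 83.8 mm
B–E: 712.0 mm
C–D: 17.9 mm
C–E: 765.1 mm
D–E: 781.5 mm
Closest pair: C–D at 17.9 mm.

C and D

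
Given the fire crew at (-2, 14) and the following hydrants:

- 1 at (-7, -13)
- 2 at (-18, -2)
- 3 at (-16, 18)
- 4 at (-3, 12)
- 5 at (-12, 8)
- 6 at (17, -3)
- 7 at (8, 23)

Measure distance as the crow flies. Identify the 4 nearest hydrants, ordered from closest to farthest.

4, 5, 7, 3

Distances from (-2, 14):
1: 27.5
2: 22.6
3: 14.6
4: 2.2
5: 11.7
6: 25.5
7: 13.5
Sorted: 4 (2.2) < 5 (11.7) < 7 (13.5) < 3 (14.6) < 2 (22.6) < 6 (25.5) < …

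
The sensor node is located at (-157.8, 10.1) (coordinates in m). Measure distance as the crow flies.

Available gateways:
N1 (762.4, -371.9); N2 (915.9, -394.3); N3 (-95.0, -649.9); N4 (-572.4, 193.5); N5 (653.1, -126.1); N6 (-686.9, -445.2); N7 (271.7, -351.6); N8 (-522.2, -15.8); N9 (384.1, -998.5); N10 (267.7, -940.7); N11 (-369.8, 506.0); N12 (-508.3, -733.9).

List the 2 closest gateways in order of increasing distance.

N8, N4

Distances from (-157.8, 10.1):
N1: 996.3 m
N2: 1147.3 m
N3: 663.0 m
N4: 453.4 m
N5: 822.3 m
N6: 698.0 m
N7: 561.5 m
N8: 365.3 m
N9: 1145.0 m
N10: 1041.7 m
N11: 539.3 m
N12: 822.4 m
Sorted: N8 (365.3 m) < N4 (453.4 m) < N11 (539.3 m) < N7 (561.5 m) < …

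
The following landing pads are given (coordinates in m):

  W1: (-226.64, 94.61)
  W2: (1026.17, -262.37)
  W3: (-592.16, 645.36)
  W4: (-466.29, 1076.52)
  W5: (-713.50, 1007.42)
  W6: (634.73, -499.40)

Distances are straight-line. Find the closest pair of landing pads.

W4 and W5

Pairwise distances:
W1–W2: √((1252.81)² + (-356.98)²) = √(1569532.8961 + 127434.7204) = 1302.68 m
W1–W3: √((-365.52)² + (550.75)²) = √(133604.8704 + 303325.5625) = 661.01 m
W1–W4: √((-239.65)² + (981.91)²) = √(57432.1225 + 964147.2481) = 1010.73 m
W1–W5: √((-486.86)² + (912.81)²) = √(237032.6596 + 833222.0961) = 1034.53 m
W1–W6: √((861.37)² + (-594.01)²) = √(741958.2769 + 352847.8801) = 1046.33 m
W2–W3: √((-1618.33)² + (907.73)²) = √(2618991.9889 + 823973.7529) = 1855.52 m
W2–W4: √((-1492.46)² + (1338.89)²) = √(2227436.8516 + 1792626.4321) = 2005.01 m
W2–W5: √((-1739.67)² + (1269.79)²) = √(3026451.7089 + 1612366.6441) = 2153.79 m
W2–W6: √((-391.44)² + (-237.03)²) = √(153225.2736 + 56183.2209) = 457.61 m
W3–W4: √((125.87)² + (431.16)²) = √(15843.2569 + 185898.9456) = 449.16 m
W3–W5: √((-121.34)² + (362.06)²) = √(14723.3956 + 131087.4436) = 381.85 m
W3–W6: √((1226.89)² + (-1144.76)²) = √(1505259.0721 + 1310475.4576) = 1678.02 m
W4–W5: √((-247.21)² + (-69.10)²) = √(61112.7841 + 4774.8100) = 256.69 m
W4–W6: √((1101.02)² + (-1575.92)²) = √(1212245.0404 + 2483523.8464) = 1922.44 m
W5–W6: √((1348.23)² + (-1506.82)²) = √(1817724.1329 + 2270506.5124) = 2021.94 m
Closest pair: W4–W5 at 256.69 m.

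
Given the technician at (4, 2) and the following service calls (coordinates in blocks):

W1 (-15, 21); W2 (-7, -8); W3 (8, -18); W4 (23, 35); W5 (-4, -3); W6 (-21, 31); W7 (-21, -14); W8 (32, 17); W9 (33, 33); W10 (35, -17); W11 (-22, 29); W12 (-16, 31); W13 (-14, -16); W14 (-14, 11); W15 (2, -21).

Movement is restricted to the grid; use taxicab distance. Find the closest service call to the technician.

Distances from (4, 2):
W1: |-19| + |19| = 19 + 19 = 38 blocks
W2: |-11| + |-10| = 11 + 10 = 21 blocks
W3: |4| + |-20| = 4 + 20 = 24 blocks
W4: |19| + |33| = 19 + 33 = 52 blocks
W5: |-8| + |-5| = 8 + 5 = 13 blocks
W6: |-25| + |29| = 25 + 29 = 54 blocks
W7: |-25| + |-16| = 25 + 16 = 41 blocks
W8: |28| + |15| = 28 + 15 = 43 blocks
W9: |29| + |31| = 29 + 31 = 60 blocks
W10: |31| + |-19| = 31 + 19 = 50 blocks
W11: |-26| + |27| = 26 + 27 = 53 blocks
W12: |-20| + |29| = 20 + 29 = 49 blocks
W13: |-18| + |-18| = 18 + 18 = 36 blocks
W14: |-18| + |9| = 18 + 9 = 27 blocks
W15: |-2| + |-23| = 2 + 23 = 25 blocks
Minimum: W5 at 13 blocks.

W5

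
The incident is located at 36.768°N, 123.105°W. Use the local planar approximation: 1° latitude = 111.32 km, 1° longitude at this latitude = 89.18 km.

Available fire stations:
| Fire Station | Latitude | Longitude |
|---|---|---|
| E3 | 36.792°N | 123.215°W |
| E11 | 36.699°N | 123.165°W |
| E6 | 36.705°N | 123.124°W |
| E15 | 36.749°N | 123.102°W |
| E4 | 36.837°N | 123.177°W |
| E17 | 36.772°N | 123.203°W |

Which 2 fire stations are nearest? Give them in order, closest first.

Distances from 36.768°N, 123.105°W:
E3: 10.167 km
E11: 9.361 km
E6: 7.215 km
E15: 2.132 km
E4: 10.011 km
E17: 8.751 km
Sorted: E15 (2.132 km) < E6 (7.215 km) < E17 (8.751 km) < E11 (9.361 km) < …

E15, E6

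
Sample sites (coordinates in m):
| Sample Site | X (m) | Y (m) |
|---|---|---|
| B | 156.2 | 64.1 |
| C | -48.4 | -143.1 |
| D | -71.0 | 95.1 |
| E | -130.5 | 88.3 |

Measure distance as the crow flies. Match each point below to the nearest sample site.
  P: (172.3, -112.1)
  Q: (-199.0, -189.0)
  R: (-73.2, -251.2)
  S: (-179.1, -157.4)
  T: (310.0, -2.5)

P→B; Q→C; R→C; S→C; T→B

P at (172.3, -112.1):
  B: 176.9 m
  C: 222.9 m
  D: 319.6 m
  E: 363.1 m
  → nearest: B (176.9 m)
Q at (-199.0, -189.0):
  B: 436.1 m
  C: 157.4 m
  D: 311.6 m
  E: 285.6 m
  → nearest: C (157.4 m)
R at (-73.2, -251.2):
  B: 389.9 m
  C: 110.9 m
  D: 346.3 m
  E: 344.3 m
  → nearest: C (110.9 m)
S at (-179.1, -157.4):
  B: 401.9 m
  C: 131.5 m
  D: 274.7 m
  E: 250.5 m
  → nearest: C (131.5 m)
T at (310.0, -2.5):
  B: 167.6 m
  C: 385.0 m
  D: 393.3 m
  E: 449.8 m
  → nearest: B (167.6 m)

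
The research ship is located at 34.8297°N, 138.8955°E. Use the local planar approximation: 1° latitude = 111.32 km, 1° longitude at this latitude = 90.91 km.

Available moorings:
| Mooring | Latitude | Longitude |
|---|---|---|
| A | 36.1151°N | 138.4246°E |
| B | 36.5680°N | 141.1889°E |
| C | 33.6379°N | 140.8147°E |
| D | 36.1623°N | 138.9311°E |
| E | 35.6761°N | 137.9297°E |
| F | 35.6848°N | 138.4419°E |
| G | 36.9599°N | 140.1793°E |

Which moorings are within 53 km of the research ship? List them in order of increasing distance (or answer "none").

Distances from 34.8297°N, 138.8955°E:
A: √((1.2854·111.32)² + (-0.4709·90.91)²) = √(20474.956440 + 1832.654917) = 149.3573 km
B: √((1.7383·111.32)² + (2.2934·90.91)²) = √(37445.174229 + 43469.328547) = 284.4547 km
C: √((-1.1918·111.32)² + (1.9192·90.91)²) = √(17601.640941 + 30441.341380) = 219.1871 km
D: √((1.3326·111.32)² + (0.0356·90.91)²) = √(22006.248519 + 10.474259) = 148.3803 km
E: √((0.8464·111.32)² + (-0.9658·90.91)²) = √(8877.643575 + 7708.994178) = 128.7891 km
F: √((0.8551·111.32)² + (-0.4536·90.91)²) = √(9061.085078 + 1700.471695) = 103.7379 km
G: √((2.1302·111.32)² + (1.2838·90.91)²) = √(56232.469456 + 13621.284322) = 264.2986 km
Threshold 53 km: none within range.

none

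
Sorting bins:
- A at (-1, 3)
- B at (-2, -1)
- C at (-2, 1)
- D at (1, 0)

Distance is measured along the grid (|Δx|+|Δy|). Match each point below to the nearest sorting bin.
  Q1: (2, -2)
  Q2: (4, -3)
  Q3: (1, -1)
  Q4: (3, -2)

Q1→D; Q2→D; Q3→D; Q4→D

Q1 at (2, -2):
  A: |-3| + |5| = 3 + 5 = 8
  B: |-4| + |1| = 4 + 1 = 5
  C: |-4| + |3| = 4 + 3 = 7
  D: |-1| + |2| = 1 + 2 = 3
  → nearest: D (3)
Q2 at (4, -3):
  A: |-5| + |6| = 5 + 6 = 11
  B: |-6| + |2| = 6 + 2 = 8
  C: |-6| + |4| = 6 + 4 = 10
  D: |-3| + |3| = 3 + 3 = 6
  → nearest: D (6)
Q3 at (1, -1):
  A: |-2| + |4| = 2 + 4 = 6
  B: |-3| + |0| = 3 + 0 = 3
  C: |-3| + |2| = 3 + 2 = 5
  D: |0| + |1| = 0 + 1 = 1
  → nearest: D (1)
Q4 at (3, -2):
  A: |-4| + |5| = 4 + 5 = 9
  B: |-5| + |1| = 5 + 1 = 6
  C: |-5| + |3| = 5 + 3 = 8
  D: |-2| + |2| = 2 + 2 = 4
  → nearest: D (4)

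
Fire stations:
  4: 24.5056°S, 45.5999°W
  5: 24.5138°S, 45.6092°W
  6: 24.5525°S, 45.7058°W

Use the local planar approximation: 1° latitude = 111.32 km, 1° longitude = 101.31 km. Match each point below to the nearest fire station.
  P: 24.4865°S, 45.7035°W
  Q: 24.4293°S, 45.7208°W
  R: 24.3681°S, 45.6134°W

P at 24.4865°S, 45.7035°W:
  4: √((-0.0191·111.32)² + (0.1036·101.31)²) = √(4.520777 + 110.160054) = 10.7089 km
  5: √((-0.0273·111.32)² + (0.0943·101.31)²) = √(9.235740 + 91.269993) = 10.0253 km
  6: √((-0.0660·111.32)² + (-0.0023·101.31)²) = √(53.980172 + 0.054295) = 7.3508 km
  → nearest: 6 (7.3508 km)
Q at 24.4293°S, 45.7208°W:
  4: √((-0.0763·111.32)² + (0.1209·101.31)²) = √(72.143211 + 150.022788) = 14.9052 km
  5: √((-0.0845·111.32)² + (0.1116·101.31)²) = √(88.482995 + 127.830068) = 14.7076 km
  6: √((-0.1232·111.32)² + (0.0150·101.31)²) = √(188.090911 + 2.309336) = 13.7986 km
  → nearest: 6 (13.7986 km)
R at 24.3681°S, 45.6134°W:
  4: √((-0.1375·111.32)² + (0.0135·101.31)²) = √(234.288942 + 1.870562) = 15.3675 km
  5: √((-0.1457·111.32)² + (0.0042·101.31)²) = √(263.066471 + 0.181052) = 16.2249 km
  6: √((-0.1844·111.32)² + (-0.0924·101.31)²) = √(421.374479 + 87.629145) = 22.5611 km
  → nearest: 4 (15.3675 km)

P→6; Q→6; R→4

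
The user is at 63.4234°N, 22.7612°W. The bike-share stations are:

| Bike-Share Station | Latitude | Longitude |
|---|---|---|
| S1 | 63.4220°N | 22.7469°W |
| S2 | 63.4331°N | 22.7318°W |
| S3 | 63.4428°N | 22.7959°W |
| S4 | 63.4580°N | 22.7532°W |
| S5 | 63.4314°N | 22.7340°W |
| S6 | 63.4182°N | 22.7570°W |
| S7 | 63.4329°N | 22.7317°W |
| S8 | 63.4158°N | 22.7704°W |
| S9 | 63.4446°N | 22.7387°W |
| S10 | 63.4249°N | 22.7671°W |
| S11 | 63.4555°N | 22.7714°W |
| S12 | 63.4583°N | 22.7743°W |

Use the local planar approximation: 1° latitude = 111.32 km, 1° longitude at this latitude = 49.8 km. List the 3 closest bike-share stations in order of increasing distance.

Distances from 63.4234°N, 22.7612°W:
S1: √((-0.0014·111.32)² + (0.0143·49.8)²) = √(0.024289 + 0.507143) = 0.7290 km
S2: √((0.0097·111.32)² + (0.0294·49.8)²) = √(1.165977 + 2.143647) = 1.8192 km
S3: √((0.0194·111.32)² + (-0.0347·49.8)²) = √(4.663907 + 2.986191) = 2.7659 km
S4: √((0.0346·111.32)² + (0.0080·49.8)²) = √(14.835377 + 0.158723) = 3.8722 km
S5: √((0.0080·111.32)² + (0.0272·49.8)²) = √(0.793097 + 1.834833) = 1.6211 km
S6: √((-0.0052·111.32)² + (0.0042·49.8)²) = √(0.335084 + 0.043748) = 0.6155 km
S7: √((0.0095·111.32)² + (0.0295·49.8)²) = √(1.118391 + 2.158255) = 1.8102 km
S8: √((-0.0076·111.32)² + (-0.0092·49.8)²) = √(0.715770 + 0.209911) = 0.9621 km
S9: √((0.0212·111.32)² + (0.0225·49.8)²) = √(5.569524 + 1.255520) = 2.6125 km
S10: √((0.0015·111.32)² + (-0.0059·49.8)²) = √(0.027882 + 0.086330) = 0.3380 km
S11: √((0.0321·111.32)² + (-0.0102·49.8)²) = √(12.768987 + 0.258023) = 3.6093 km
S12: √((0.0349·111.32)² + (-0.0131·49.8)²) = √(15.093753 + 0.425600) = 3.9395 km
Sorted: S10 (0.3380 km) < S6 (0.6155 km) < S1 (0.7290 km) < S8 (0.9621 km) < S5 (1.6211 km) < …

S10, S6, S1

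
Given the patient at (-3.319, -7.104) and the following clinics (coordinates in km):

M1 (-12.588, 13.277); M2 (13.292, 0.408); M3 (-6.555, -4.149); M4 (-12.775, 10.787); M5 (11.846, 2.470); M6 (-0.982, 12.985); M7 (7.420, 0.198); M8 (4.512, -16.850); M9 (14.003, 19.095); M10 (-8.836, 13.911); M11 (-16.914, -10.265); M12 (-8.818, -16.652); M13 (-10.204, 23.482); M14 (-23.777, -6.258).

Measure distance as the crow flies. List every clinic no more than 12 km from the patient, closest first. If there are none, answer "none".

Distances from (-3.319, -7.104):
M1: √((-9.269)² + (20.381)²) = √(85.91436 + 415.38516) = 22.390 km
M2: √((16.611)² + (7.512)²) = √(275.92532 + 56.43014) = 18.231 km
M3: √((-3.236)² + (2.955)²) = √(10.47170 + 8.73203) = 4.382 km
M4: √((-9.456)² + (17.891)²) = √(89.41594 + 320.08788) = 20.236 km
M5: √((15.165)² + (9.574)²) = √(229.97722 + 91.66148) = 17.934 km
M6: √((2.337)² + (20.089)²) = √(5.46157 + 403.56792) = 20.224 km
M7: √((10.739)² + (7.302)²) = √(115.32612 + 53.31920) = 12.986 km
M8: √((7.831)² + (-9.746)²) = √(61.32456 + 94.98452) = 12.502 km
M9: √((17.322)² + (26.199)²) = √(300.05168 + 686.38760) = 31.408 km
M10: √((-5.517)² + (21.015)²) = √(30.43729 + 441.63022) = 21.727 km
M11: √((-13.595)² + (-3.161)²) = √(184.82403 + 9.99192) = 13.958 km
M12: √((-5.499)² + (-9.548)²) = √(30.23900 + 91.16430) = 11.018 km
M13: √((-6.885)² + (30.586)²) = √(47.40323 + 935.50340) = 31.351 km
M14: √((-20.458)² + (0.846)²) = √(418.52976 + 0.71572) = 20.475 km
Threshold 12 km: M3 (4.382 km), M12 (11.018 km) are within range.

M3, M12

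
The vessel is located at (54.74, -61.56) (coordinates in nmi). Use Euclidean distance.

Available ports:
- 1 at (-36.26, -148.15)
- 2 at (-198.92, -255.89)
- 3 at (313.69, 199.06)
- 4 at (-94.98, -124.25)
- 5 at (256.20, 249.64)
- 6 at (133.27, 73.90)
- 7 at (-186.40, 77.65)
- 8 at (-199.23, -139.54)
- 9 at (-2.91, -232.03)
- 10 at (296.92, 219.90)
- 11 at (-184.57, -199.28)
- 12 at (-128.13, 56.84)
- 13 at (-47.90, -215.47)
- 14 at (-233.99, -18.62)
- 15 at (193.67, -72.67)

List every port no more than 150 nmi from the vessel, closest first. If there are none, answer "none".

1, 15

Distances from (54.74, -61.56):
1: √((-91.00)² + (-86.59)²) = √(8281.0000 + 7497.8281) = 125.61 nmi
2: √((-253.66)² + (-194.33)²) = √(64343.3956 + 37764.1489) = 319.54 nmi
3: √((258.95)² + (260.62)²) = √(67055.1025 + 67922.7844) = 367.39 nmi
4: √((-149.72)² + (-62.69)²) = √(22416.0784 + 3930.0361) = 162.31 nmi
5: √((201.46)² + (311.20)²) = √(40586.1316 + 96845.4400) = 370.72 nmi
6: √((78.53)² + (135.46)²) = √(6166.9609 + 18349.4116) = 156.58 nmi
7: √((-241.14)² + (139.21)²) = √(58148.4996 + 19379.4241) = 278.44 nmi
8: √((-253.97)² + (-77.98)²) = √(64500.7609 + 6080.8804) = 265.67 nmi
9: √((-57.65)² + (-170.47)²) = √(3323.5225 + 29060.0209) = 179.95 nmi
10: √((242.18)² + (281.46)²) = √(58651.1524 + 79219.7316) = 371.31 nmi
11: √((-239.31)² + (-137.72)²) = √(57269.2761 + 18966.7984) = 276.11 nmi
12: √((-182.87)² + (118.40)²) = √(33441.4369 + 14018.5600) = 217.85 nmi
13: √((-102.64)² + (-153.91)²) = √(10534.9696 + 23688.2881) = 185.00 nmi
14: √((-288.73)² + (42.94)²) = √(83365.0129 + 1843.8436) = 291.91 nmi
15: √((138.93)² + (-11.11)²) = √(19301.5449 + 123.4321) = 139.37 nmi
Threshold 150 nmi: 1 (125.61 nmi), 15 (139.37 nmi) are within range.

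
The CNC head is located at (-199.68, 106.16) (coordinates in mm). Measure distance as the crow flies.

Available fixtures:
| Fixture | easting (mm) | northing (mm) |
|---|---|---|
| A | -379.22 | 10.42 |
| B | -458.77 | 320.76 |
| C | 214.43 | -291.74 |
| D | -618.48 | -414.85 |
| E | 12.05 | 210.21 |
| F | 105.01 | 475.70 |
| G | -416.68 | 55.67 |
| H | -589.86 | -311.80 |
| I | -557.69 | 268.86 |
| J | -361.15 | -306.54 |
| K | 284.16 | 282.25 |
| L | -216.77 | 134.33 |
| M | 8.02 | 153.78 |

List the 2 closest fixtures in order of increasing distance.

L, A

Distances from (-199.68, 106.16):
A: 203.47 mm
B: 336.42 mm
C: 574.29 mm
D: 668.46 mm
E: 235.92 mm
F: 478.95 mm
G: 222.80 mm
H: 571.78 mm
I: 393.25 mm
J: 443.16 mm
K: 514.89 mm
L: 32.95 mm
M: 213.09 mm
Sorted: L (32.95 mm) < A (203.47 mm) < M (213.09 mm) < G (222.80 mm) < …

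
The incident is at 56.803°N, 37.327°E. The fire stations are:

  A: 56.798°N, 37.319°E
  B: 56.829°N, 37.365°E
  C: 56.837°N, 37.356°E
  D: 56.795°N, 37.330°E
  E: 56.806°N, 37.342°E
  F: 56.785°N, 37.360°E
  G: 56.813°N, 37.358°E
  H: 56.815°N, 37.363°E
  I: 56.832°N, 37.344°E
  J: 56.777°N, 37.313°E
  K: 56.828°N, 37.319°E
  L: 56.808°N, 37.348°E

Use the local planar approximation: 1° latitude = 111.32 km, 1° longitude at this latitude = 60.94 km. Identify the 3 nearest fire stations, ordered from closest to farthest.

A, D, E

Distances from 56.803°N, 37.327°E:
A: 0.740 km
B: 3.707 km
C: 4.177 km
D: 0.909 km
E: 0.973 km
F: 2.839 km
G: 2.193 km
H: 2.569 km
I: 3.390 km
J: 3.017 km
K: 2.825 km
L: 1.396 km
Sorted: A (0.740 km) < D (0.909 km) < E (0.973 km) < L (1.396 km) < G (2.193 km) < …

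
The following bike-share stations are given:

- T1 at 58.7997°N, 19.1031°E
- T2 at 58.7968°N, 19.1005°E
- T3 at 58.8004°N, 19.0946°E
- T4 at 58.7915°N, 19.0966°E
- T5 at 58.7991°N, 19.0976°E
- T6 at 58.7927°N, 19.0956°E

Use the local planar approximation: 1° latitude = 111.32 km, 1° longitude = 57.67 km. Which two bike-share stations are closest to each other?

Pairwise distances:
T1–T2: 0.3560 km
T1–T3: 0.4963 km
T1–T4: 0.9868 km
T1–T5: 0.3241 km
T1–T6: 0.8912 km
T2–T3: 0.5257 km
T2–T4: 0.6314 km
T2–T5: 0.3058 km
T2–T6: 0.5368 km
T3–T4: 0.9974 km
T3–T5: 0.2256 km
T3–T6: 0.8591 km
T4–T5: 0.8480 km
T4–T6: 0.1455 km
T5–T6: 0.7217 km
Closest pair: T4–T6 at 0.1455 km.

T4 and T6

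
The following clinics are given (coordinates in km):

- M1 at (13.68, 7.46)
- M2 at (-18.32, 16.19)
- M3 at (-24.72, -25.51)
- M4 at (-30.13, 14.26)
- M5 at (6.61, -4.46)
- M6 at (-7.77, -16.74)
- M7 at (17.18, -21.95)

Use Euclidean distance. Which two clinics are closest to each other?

Pairwise distances:
M2–M4: √((-11.81)² + (-1.93)²) = √(139.4761 + 3.7249) = 11.97 km
M1–M5: √((-7.07)² + (-11.92)²) = √(49.9849 + 142.0864) = 13.86 km
M5–M6: √((-14.38)² + (-12.28)²) = √(206.7844 + 150.7984) = 18.91 km
M3–M6: √((16.95)² + (8.77)²) = √(287.3025 + 76.9129) = 19.08 km
M5–M7: √((10.57)² + (-17.49)²) = √(111.7249 + 305.9001) = 20.44 km
M6–M7: √((24.95)² + (-5.21)²) = √(622.5025 + 27.1441) = 25.49 km
M1–M7: √((3.50)² + (-29.41)²) = √(12.2500 + 864.9481) = 29.62 km
M1–M6: √((-21.45)² + (-24.20)²) = √(460.1025 + 585.6400) = 32.34 km
M2–M5: √((24.93)² + (-20.65)²) = √(621.5049 + 426.4225) = 32.37 km
M1–M2: √((-32.00)² + (8.73)²) = √(1024.0000 + 76.2129) = 33.17 km
M2–M6: √((10.55)² + (-32.93)²) = √(111.3025 + 1084.3849) = 34.58 km
M3–M5: √((31.33)² + (21.05)²) = √(981.5689 + 443.1025) = 37.74 km
M4–M6: √((22.36)² + (-31.00)²) = √(499.9696 + 961.0000) = 38.22 km
M3–M4: √((-5.41)² + (39.77)²) = √(29.2681 + 1581.6529) = 40.14 km
M4–M5: √((36.74)² + (-18.72)²) = √(1349.8276 + 350.4384) = 41.23 km
M3–M7: √((41.90)² + (3.56)²) = √(1755.6100 + 12.6736) = 42.05 km
M2–M3: √((-6.40)² + (-41.70)²) = √(40.9600 + 1738.8900) = 42.19 km
M1–M4: √((-43.81)² + (6.80)²) = √(1919.3161 + 46.2400) = 44.33 km
M1–M3: √((-38.40)² + (-32.97)²) = √(1474.5600 + 1087.0209) = 50.61 km
M2–M7: √((35.50)² + (-38.14)²) = √(1260.2500 + 1454.6596) = 52.10 km
M4–M7: √((47.31)² + (-36.21)²) = √(2238.2361 + 1311.1641) = 59.58 km
Closest pair: M2–M4 at 11.97 km.

M2 and M4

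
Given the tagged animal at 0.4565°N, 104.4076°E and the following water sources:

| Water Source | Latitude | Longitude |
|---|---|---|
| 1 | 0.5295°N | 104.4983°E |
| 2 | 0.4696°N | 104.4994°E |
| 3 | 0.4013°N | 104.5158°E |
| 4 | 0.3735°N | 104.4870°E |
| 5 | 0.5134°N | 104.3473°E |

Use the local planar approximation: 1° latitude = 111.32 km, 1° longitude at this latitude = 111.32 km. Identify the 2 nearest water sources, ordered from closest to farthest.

5, 2

Distances from 0.4565°N, 104.4076°E:
1: √((0.0730·111.32)² + (0.0907·111.32)²) = √(66.037727 + 101.943836) = 12.9608 km
2: √((0.0131·111.32)² + (0.0918·111.32)²) = √(2.126616 + 104.431558) = 10.3227 km
3: √((-0.0552·111.32)² + (0.1082·111.32)²) = √(37.759354 + 145.077785) = 13.5217 km
4: √((-0.0830·111.32)² + (0.0794·111.32)²) = √(85.369469 + 78.124527) = 12.7865 km
5: √((0.0569·111.32)² + (-0.0603·111.32)²) = √(40.120924 + 45.058945) = 9.2293 km
Sorted: 5 (9.2293 km) < 2 (10.3227 km) < 4 (12.7865 km) < 1 (12.9608 km) < …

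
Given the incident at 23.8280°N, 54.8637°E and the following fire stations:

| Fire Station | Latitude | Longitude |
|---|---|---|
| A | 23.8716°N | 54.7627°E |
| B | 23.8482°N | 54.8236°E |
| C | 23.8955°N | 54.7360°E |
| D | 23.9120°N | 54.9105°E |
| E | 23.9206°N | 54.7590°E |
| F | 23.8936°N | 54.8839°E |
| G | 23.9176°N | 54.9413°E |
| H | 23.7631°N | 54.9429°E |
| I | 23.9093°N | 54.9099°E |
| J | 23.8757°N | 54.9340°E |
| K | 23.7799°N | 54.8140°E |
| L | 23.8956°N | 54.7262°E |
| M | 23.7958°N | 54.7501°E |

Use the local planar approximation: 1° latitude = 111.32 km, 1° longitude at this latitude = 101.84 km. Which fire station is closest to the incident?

Distances from 23.8280°N, 54.8637°E:
A: √((0.0436·111.32)² + (-0.1010·101.84)²) = √(23.556967 + 105.798505) = 11.3735 km
B: √((0.0202·111.32)² + (-0.0401·101.84)²) = √(5.056490 + 16.677292) = 4.6620 km
C: √((0.0675·111.32)² + (-0.1277·101.84)²) = √(56.461699 + 169.129193) = 15.0197 km
D: √((0.0840·111.32)² + (0.0468·101.84)²) = √(87.438957 + 22.715824) = 10.4955 km
E: √((0.0926·111.32)² + (-0.1047·101.84)²) = √(106.259647 + 113.692062) = 14.8308 km
F: √((0.0656·111.32)² + (0.0202·101.84)²) = √(53.327850 + 4.231940) = 7.5868 km
G: √((0.0896·111.32)² + (0.0776·101.84)²) = √(99.486102 + 62.453995) = 12.7256 km
H: √((-0.0649·111.32)² + (0.0792·101.84)²) = √(52.195828 + 65.055968) = 10.8283 km
I: √((0.0813·111.32)² + (0.0462·101.84)²) = √(81.908220 + 22.137100) = 10.2003 km
J: √((0.0477·111.32)² + (0.0703·101.84)²) = √(28.195718 + 51.256321) = 8.9136 km
K: √((-0.0481·111.32)² + (-0.0497·101.84)²) = √(28.670585 + 25.618256) = 7.3681 km
L: √((0.0676·111.32)² + (-0.1375·101.84)²) = √(56.629117 + 196.084009) = 15.8970 km
M: √((-0.0322·111.32)² + (-0.1136·101.84)²) = √(12.848669 + 133.842316) = 12.1116 km
Minimum: B at 4.6620 km.

B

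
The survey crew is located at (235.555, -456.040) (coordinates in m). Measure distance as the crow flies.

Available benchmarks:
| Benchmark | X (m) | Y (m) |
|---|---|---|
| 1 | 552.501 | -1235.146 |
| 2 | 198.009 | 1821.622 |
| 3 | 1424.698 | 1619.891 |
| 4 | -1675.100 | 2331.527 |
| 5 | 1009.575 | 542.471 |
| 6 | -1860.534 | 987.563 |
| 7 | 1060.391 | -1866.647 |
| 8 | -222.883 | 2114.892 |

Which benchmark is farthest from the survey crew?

Distances from (235.555, -456.040):
1: 841.107 m
2: 2277.971 m
3: 2392.394 m
4: 3379.517 m
5: 1263.381 m
6: 2545.109 m
7: 1634.064 m
8: 2611.486 m
Maximum: 4 at 3379.517 m.

4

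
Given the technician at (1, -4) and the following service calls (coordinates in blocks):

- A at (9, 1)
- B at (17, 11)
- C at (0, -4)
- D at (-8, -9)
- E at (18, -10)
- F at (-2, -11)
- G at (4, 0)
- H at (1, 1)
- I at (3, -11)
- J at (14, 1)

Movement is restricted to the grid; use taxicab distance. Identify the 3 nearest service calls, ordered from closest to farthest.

Distances from (1, -4):
A: |8| + |5| = 8 + 5 = 13 blocks
B: |16| + |15| = 16 + 15 = 31 blocks
C: |-1| + |0| = 1 + 0 = 1 blocks
D: |-9| + |-5| = 9 + 5 = 14 blocks
E: |17| + |-6| = 17 + 6 = 23 blocks
F: |-3| + |-7| = 3 + 7 = 10 blocks
G: |3| + |4| = 3 + 4 = 7 blocks
H: |0| + |5| = 0 + 5 = 5 blocks
I: |2| + |-7| = 2 + 7 = 9 blocks
J: |13| + |5| = 13 + 5 = 18 blocks
Sorted: C (1 blocks) < H (5 blocks) < G (7 blocks) < I (9 blocks) < F (10 blocks) < …

C, H, G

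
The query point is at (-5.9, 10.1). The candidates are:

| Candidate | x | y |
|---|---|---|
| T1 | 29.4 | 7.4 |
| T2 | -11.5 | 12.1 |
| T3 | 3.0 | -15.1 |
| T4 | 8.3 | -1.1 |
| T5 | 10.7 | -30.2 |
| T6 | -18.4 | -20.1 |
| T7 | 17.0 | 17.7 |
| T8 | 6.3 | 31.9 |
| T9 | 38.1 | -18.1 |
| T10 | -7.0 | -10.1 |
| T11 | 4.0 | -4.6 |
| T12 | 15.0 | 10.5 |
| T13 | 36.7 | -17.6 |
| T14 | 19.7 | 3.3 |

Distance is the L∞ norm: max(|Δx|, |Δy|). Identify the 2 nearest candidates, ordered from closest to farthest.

Distances from (-5.9, 10.1):
T1: max(|35.3|, |-2.7|) = 35.3
T2: max(|-5.6|, |2.0|) = 5.6
T3: max(|8.9|, |-25.2|) = 25.2
T4: max(|14.2|, |-11.2|) = 14.2
T5: max(|16.6|, |-40.3|) = 40.3
T6: max(|-12.5|, |-30.2|) = 30.2
T7: max(|22.9|, |7.6|) = 22.9
T8: max(|12.2|, |21.8|) = 21.8
T9: max(|44.0|, |-28.2|) = 44.0
T10: max(|-1.1|, |-20.2|) = 20.2
T11: max(|9.9|, |-14.7|) = 14.7
T12: max(|20.9|, |0.4|) = 20.9
T13: max(|42.6|, |-27.7|) = 42.6
T14: max(|25.6|, |-6.8|) = 25.6
Sorted: T2 (5.6) < T4 (14.2) < T11 (14.7) < T10 (20.2) < …

T2, T4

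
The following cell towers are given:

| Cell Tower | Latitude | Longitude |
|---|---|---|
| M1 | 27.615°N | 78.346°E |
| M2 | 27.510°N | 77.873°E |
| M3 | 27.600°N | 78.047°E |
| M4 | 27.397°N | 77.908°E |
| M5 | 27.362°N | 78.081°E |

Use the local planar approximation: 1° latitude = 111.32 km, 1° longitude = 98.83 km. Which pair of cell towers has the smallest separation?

Pairwise distances:
M1–M2: √((-0.105·111.32)² + (-0.473·98.83)²) = √(136.62337 + 2185.24368) = 48.186 km
M1–M3: √((-0.015·111.32)² + (-0.299·98.83)²) = √(2.78823 + 873.21255) = 29.597 km
M1–M4: √((-0.218·111.32)² + (-0.438·98.83)²) = √(588.92418 + 1873.81112) = 49.626 km
M1–M5: √((-0.253·111.32)² + (-0.265·98.83)²) = √(793.20864 + 685.91348) = 38.459 km
M2–M3: √((0.090·111.32)² + (0.174·98.83)²) = √(100.37635 + 295.71686) = 19.902 km
M2–M4: √((-0.113·111.32)² + (0.035·98.83)²) = √(158.23527 + 11.96503) = 13.046 km
M2–M5: √((-0.148·111.32)² + (0.208·98.83)²) = √(271.43749 + 422.57545) = 26.344 km
M3–M4: √((-0.203·111.32)² + (-0.139·98.83)²) = √(510.66780 + 188.71533) = 26.446 km
M3–M5: √((-0.238·111.32)² + (0.034·98.83)²) = √(701.94051 + 11.29108) = 26.706 km
M4–M5: √((-0.035·111.32)² + (0.173·98.83)²) = √(15.18037 + 292.32758) = 17.536 km
Closest pair: M2–M4 at 13.046 km.

M2 and M4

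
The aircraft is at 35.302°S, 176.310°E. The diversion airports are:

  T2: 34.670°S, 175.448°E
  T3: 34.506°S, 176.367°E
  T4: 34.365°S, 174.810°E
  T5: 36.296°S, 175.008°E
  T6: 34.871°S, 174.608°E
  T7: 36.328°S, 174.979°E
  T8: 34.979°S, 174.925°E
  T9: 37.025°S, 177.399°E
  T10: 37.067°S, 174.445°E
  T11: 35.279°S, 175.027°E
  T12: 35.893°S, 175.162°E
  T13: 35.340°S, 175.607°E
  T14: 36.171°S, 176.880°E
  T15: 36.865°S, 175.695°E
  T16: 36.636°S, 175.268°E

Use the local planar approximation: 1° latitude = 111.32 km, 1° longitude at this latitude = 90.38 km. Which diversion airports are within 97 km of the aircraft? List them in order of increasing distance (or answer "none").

Distances from 35.302°S, 176.310°E:
T2: √((0.632·111.32)² + (-0.862·90.38)²) = √(4949.71909 + 6069.58791) = 104.973 km
T3: √((0.796·111.32)² + (0.057·90.38)²) = √(7851.85970 + 26.53960) = 88.760 km
T4: √((0.937·111.32)² + (-1.500·90.38)²) = √(10879.91687 + 18379.22490) = 171.053 km
T5: √((-0.994·111.32)² + (-1.302·90.38)²) = √(12243.88281 + 13847.34914) = 161.528 km
T6: √((0.431·111.32)² + (-1.702·90.38)²) = √(2301.97676 + 23662.67209) = 161.135 km
T7: √((-1.026·111.32)² + (-1.331·90.38)²) = √(13044.91089 + 14471.07469) = 165.879 km
T8: √((0.323·111.32)² + (-1.385·90.38)²) = √(1292.85982 + 15669.10608) = 130.238 km
T9: √((-1.723·111.32)² + (1.089·90.38)²) = √(36788.91252 + 9687.24834) = 215.583 km
T10: √((-1.765·111.32)² + (-1.865·90.38)²) = √(38604.31181 + 28412.03535) = 258.875 km
T11: √((0.023·111.32)² + (-1.283·90.38)²) = √(6.55544 + 13446.15108) = 115.986 km
T12: √((-0.591·111.32)² + (-1.148·90.38)²) = √(4328.33989 + 10765.35734) = 122.856 km
T13: √((-0.038·111.32)² + (-0.703·90.38)²) = √(17.89425 + 4036.96816) = 63.678 km
T14: √((-0.869·111.32)² + (0.570·90.38)²) = √(9358.06265 + 2653.96008) = 109.599 km
T15: √((-1.563·111.32)² + (-0.615·90.38)²) = √(30273.61973 + 3089.54771) = 182.656 km
T16: √((-1.334·111.32)² + (-1.042·90.38)²) = √(22052.51136 + 8869.11144) = 175.845 km
Threshold 97 km: T13 (63.678 km), T3 (88.760 km) are within range.

T13, T3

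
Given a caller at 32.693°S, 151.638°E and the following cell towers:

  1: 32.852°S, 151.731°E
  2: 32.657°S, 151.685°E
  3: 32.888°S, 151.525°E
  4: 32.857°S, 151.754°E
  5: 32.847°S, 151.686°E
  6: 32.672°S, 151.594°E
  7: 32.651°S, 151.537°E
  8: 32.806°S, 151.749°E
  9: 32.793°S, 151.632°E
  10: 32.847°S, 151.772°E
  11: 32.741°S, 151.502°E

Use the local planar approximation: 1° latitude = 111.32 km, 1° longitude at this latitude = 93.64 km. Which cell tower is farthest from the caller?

Distances from 32.693°S, 151.638°E:
1: 19.726 km
2: 5.952 km
3: 24.149 km
4: 21.244 km
5: 17.723 km
6: 4.737 km
7: 10.550 km
8: 16.318 km
9: 11.146 km
10: 21.245 km
11: 13.811 km
Maximum: 3 at 24.149 km.

3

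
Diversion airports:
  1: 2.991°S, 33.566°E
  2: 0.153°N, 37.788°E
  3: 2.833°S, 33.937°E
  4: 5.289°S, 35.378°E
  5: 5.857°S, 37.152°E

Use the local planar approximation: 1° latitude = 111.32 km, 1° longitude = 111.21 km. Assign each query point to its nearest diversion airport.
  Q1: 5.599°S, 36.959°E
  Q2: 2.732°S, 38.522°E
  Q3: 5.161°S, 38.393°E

Q1→5; Q2→2; Q3→5

Q1 at 5.599°S, 36.959°E:
  1: √((2.608·111.32)² + (-3.393·111.21)²) = √(84287.18884 + 142382.10220) = 476.098 km
  2: √((5.752·111.32)² + (0.829·111.21)²) = √(410000.27694 + 8499.56584) = 646.916 km
  3: √((2.766·111.32)² + (-3.022·111.21)²) = √(94809.25782 + 112947.49451) = 455.803 km
  4: √((0.310·111.32)² + (-1.581·111.21)²) = √(1190.88488 + 30913.73085) = 179.178 km
  5: √((-0.258·111.32)² + (0.193·111.21)²) = √(824.87057 + 460.68312) = 35.855 km
  → nearest: 5 (35.855 km)
Q2 at 2.732°S, 38.522°E:
  1: √((-0.259·111.32)² + (-4.956·111.21)²) = √(831.27730 + 303773.77409) = 551.910 km
  2: √((2.885·111.32)² + (-0.734·111.21)²) = √(103142.58943 + 6663.15324) = 331.369 km
  3: √((-0.101·111.32)² + (-4.585·111.21)²) = √(126.41224 + 259995.81743) = 510.022 km
  4: √((-2.557·111.32)² + (-3.144·111.21)²) = √(81022.91265 + 122251.09457) = 450.859 km
  5: √((-3.125·111.32)² + (-1.370·111.21)²) = √(121017.01562 + 23212.86875) = 379.776 km
  → nearest: 2 (331.369 km)
Q3 at 5.161°S, 38.393°E:
  1: √((2.170·111.32)² + (-4.827·111.21)²) = √(58353.35935 + 288165.69543) = 588.659 km
  2: √((5.314·111.32)² + (-0.605·111.21)²) = √(349936.70281 + 4526.87425) = 595.368 km
  3: √((2.328·111.32)² + (-4.456·111.21)²) = √(67160.25668 + 245571.54684) = 559.224 km
  4: √((-0.128·111.32)² + (-3.015·111.21)²) = √(203.03286 + 112424.84939) = 335.601 km
  5: √((-0.696·111.32)² + (-1.241·111.21)²) = √(6002.95205 + 19047.20449) = 158.272 km
  → nearest: 5 (158.272 km)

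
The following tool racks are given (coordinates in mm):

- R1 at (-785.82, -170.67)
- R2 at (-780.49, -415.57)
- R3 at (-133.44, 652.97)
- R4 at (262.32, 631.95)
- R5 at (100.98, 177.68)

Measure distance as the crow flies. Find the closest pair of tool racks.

R1 and R2

Pairwise distances:
R1–R2: 244.96 mm
R1–R3: 1050.71 mm
R1–R4: 1320.15 mm
R1–R5: 952.77 mm
R2–R3: 1249.18 mm
R2–R4: 1478.09 mm
R2–R5: 1062.51 mm
R3–R4: 396.32 mm
R3–R5: 529.96 mm
R4–R5: 482.07 mm
Closest pair: R1–R2 at 244.96 mm.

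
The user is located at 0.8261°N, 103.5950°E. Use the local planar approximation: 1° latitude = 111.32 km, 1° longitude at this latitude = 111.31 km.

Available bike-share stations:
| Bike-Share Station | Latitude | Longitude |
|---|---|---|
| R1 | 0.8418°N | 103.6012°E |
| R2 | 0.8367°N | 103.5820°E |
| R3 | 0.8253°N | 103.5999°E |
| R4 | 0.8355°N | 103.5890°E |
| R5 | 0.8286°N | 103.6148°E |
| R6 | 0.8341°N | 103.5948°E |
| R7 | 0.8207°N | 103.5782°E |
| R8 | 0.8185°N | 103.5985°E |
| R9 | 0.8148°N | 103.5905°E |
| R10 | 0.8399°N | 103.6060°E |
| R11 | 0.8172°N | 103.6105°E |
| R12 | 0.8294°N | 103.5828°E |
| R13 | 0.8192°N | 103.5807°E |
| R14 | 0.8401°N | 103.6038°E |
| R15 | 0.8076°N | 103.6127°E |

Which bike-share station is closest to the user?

R3

Distances from 0.8261°N, 103.5950°E:
R1: √((0.0157·111.32)² + (0.0062·111.31)²) = √(3.054539 + 0.476268) = 1.8790 km
R2: √((0.0106·111.32)² + (-0.0130·111.31)²) = √(1.392381 + 2.093896) = 1.8672 km
R3: √((-0.0008·111.32)² + (0.0049·111.31)²) = √(0.007931 + 0.297482) = 0.5526 km
R4: √((0.0094·111.32)² + (-0.0060·111.31)²) = √(1.094970 + 0.446037) = 1.2414 km
R5: √((0.0025·111.32)² + (0.0198·111.31)²) = √(0.077451 + 4.857343) = 2.2214 km
R6: √((0.0080·111.32)² + (-0.0002·111.31)²) = √(0.793097 + 0.000496) = 0.8908 km
R7: √((-0.0054·111.32)² + (-0.0168·111.31)²) = √(0.361355 + 3.496930) = 1.9643 km
R8: √((-0.0076·111.32)² + (0.0035·111.31)²) = √(0.715770 + 0.151776) = 0.9314 km
R9: √((-0.0113·111.32)² + (-0.0045·111.31)²) = √(1.582353 + 0.250896) = 1.3540 km
R10: √((0.0138·111.32)² + (0.0110·111.31)²) = √(2.359960 + 1.499180) = 1.9645 km
R11: √((-0.0089·111.32)² + (0.0155·111.31)²) = √(0.981582 + 2.976677) = 1.9895 km
R12: √((0.0033·111.32)² + (-0.0122·111.31)²) = √(0.134950 + 1.844115) = 1.4068 km
R13: √((-0.0069·111.32)² + (-0.0143·111.31)²) = √(0.589990 + 2.533614) = 1.7674 km
R14: √((0.0140·111.32)² + (0.0088·111.31)²) = √(2.428860 + 0.959475) = 1.8407 km
R15: √((-0.0185·111.32)² + (0.0177·111.31)²) = √(4.241211 + 3.881637) = 2.8501 km
Minimum: R3 at 0.5526 km.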